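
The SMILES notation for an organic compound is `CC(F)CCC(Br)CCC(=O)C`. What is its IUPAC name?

Counting along the main chain through the carbonyl gives 9 carbons: the parent is nonane.
The principal characteristic group is a ketone (C=O on an internal carbon), named with the suffix -one.
The numbering direction is chosen so that numbering from this end puts the carbonyl group at C-2 rather than C-8.
With this numbering: the carbonyl at C-2; a bromo group at C-5; a fluoro group at C-8.
The substituents are ordered alphabetically, ignoring any di-/tri- multipliers.
Assembling the pieces gives 5-bromo-8-fluorononan-2-one.

5-bromo-8-fluorononan-2-one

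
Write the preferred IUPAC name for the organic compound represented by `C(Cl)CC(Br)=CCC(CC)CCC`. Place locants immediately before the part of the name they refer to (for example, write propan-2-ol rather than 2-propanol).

3-bromo-1-chloro-6-ethylnon-3-ene

Counting along the main chain through the multiple bond gives 9 carbons: the parent is nonane.
There is one C=C double bond, indicated by the ending -ene.
Number the chain so that numbering from this end puts the double bond at C-3 rather than C-6.
With this numbering: the double bond between C-3 and C-4; a bromo group at C-3; a chloro group at C-1; an ethyl group at C-6.
Substituent prefixes are cited in alphabetical order (multiplying prefixes like di-/tri- are ignored for ordering).
Putting it together: 3-bromo-1-chloro-6-ethylnon-3-ene.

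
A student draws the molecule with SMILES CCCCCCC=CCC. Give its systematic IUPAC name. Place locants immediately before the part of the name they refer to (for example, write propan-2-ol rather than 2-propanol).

dec-3-ene

The longest carbon chain that includes the multiple bond has 10 carbons, so the parent hydride is decane.
The chain contains a C=C double bond, so the unsaturation ending is -ene.
Choose the numbering such that numbering from this end puts the double bond at C-3 rather than C-7.
With this numbering: the double bond between C-3 and C-4.
The name is dec-3-ene.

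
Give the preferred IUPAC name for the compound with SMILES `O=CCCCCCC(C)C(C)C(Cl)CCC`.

The longest chain bearing the –CHO group is 12 carbons long (dodecane).
An aldehyde (terminal –CHO) is the principal characteristic group, giving the suffix -al.
Number the chain so that the aldehyde carbon is C-1 by definition.
That gives a chloro group at C-9; methyl groups at C-7 and C-8.
Substituent prefixes are cited in alphabetical order (multiplying prefixes like di-/tri- are ignored for ordering).
Putting it together: 9-chloro-7,8-dimethyldodecanal.

9-chloro-7,8-dimethyldodecanal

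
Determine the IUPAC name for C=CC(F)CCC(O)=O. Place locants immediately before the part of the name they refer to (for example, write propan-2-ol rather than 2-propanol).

4-fluorohex-5-enoic acid

Counting along the main chain through the –COOH group and the multiple bond gives 6 carbons: the parent is hexane.
A carboxylic acid (terminal –COOH) is the principal characteristic group, giving the suffix -oic acid.
A C=C double bond in the chain gives the infix -ene-.
Number the chain so that the carboxylic acid carbon is C-1 by definition.
That gives the double bond between C-5 and C-6; a fluoro group at C-4.
The name is 4-fluorohex-5-enoic acid.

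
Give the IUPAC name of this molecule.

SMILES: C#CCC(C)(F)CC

The longest chain bearing the multiple bond is 6 carbons long (hexane).
The chain contains a C≡C triple bond, so the unsaturation ending is -yne.
The numbering direction is chosen so that numbering from this end puts the triple bond at C-1 rather than C-5.
This places the triple bond between C-1 and C-2; a fluoro group at C-4; a methyl group at C-4.
The substituents are ordered alphabetically, ignoring any di-/tri- multipliers.
The name is 4-fluoro-4-methylhex-1-yne.

4-fluoro-4-methylhex-1-yne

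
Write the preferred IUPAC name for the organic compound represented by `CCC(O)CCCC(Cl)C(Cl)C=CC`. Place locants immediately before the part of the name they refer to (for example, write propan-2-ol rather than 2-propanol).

7,8-dichloroundec-9-en-3-ol

Counting along the main chain through the –OH group and the multiple bond gives 11 carbons: the parent is undecane.
The principal characteristic group is an alcohol (–OH), named with the suffix -ol.
A C=C double bond in the chain gives the infix -ene-.
Number the chain so that numbering from this end puts the hydroxyl group at C-3 rather than C-9.
This places the hydroxyl at C-3; the double bond between C-9 and C-10; chloro groups at C-7 and C-8.
The name is 7,8-dichloroundec-9-en-3-ol.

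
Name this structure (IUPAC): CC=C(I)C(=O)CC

4-iodohex-4-en-3-one

Counting along the main chain through the carbonyl and the multiple bond gives 6 carbons: the parent is hexane.
The highest-priority functional group is a ketone (C=O on an internal carbon), so the name ends in -one.
The chain contains a C=C double bond, so the unsaturation ending is -ene.
The numbering direction is chosen so that numbering from this end puts the carbonyl group at C-3 rather than C-4.
With this numbering: the carbonyl at C-3; the double bond between C-4 and C-5; an iodo group at C-4.
Putting it together: 4-iodohex-4-en-3-one.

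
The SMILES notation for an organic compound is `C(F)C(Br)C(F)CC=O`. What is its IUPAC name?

4-bromo-3,5-difluoropentanal

The longest chain bearing the –CHO group is 5 carbons long (pentane).
An aldehyde (terminal –CHO) is the principal characteristic group, giving the suffix -al.
Number the chain so that the aldehyde carbon is C-1 by definition.
With this numbering: a bromo group at C-4; fluoro groups at C-3 and C-5.
Substituent prefixes are cited in alphabetical order (multiplying prefixes like di-/tri- are ignored for ordering).
The name is 4-bromo-3,5-difluoropentanal.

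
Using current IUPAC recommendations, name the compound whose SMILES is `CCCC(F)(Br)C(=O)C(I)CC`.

5-bromo-5-fluoro-3-iodooctan-4-one

The longest chain bearing the carbonyl is 8 carbons long (octane).
The principal characteristic group is a ketone (C=O on an internal carbon), named with the suffix -one.
The numbering direction is chosen so that numbering from this end puts the carbonyl group at C-4 rather than C-5.
With this numbering: the carbonyl at C-4; a bromo group at C-5; a fluoro group at C-5; an iodo group at C-3.
Prefixes are listed alphabetically: bromo, fluoro, iodo.
Assembling the pieces gives 5-bromo-5-fluoro-3-iodooctan-4-one.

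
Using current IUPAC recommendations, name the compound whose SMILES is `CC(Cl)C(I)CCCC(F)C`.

The longest carbon chain is 8 atoms: the parent is octane.
The numbering direction is chosen so that the substituent locant set {2,3,7} is lower than {2,6,7} at the first point of difference.
That gives a chloro group at C-2; a fluoro group at C-7; an iodo group at C-3.
Substituent prefixes are cited in alphabetical order (multiplying prefixes like di-/tri- are ignored for ordering).
Assembling the pieces gives 2-chloro-7-fluoro-3-iodooctane.

2-chloro-7-fluoro-3-iodooctane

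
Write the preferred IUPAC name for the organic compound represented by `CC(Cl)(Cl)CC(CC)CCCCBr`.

1-bromo-7,7-dichloro-5-ethyloctane

The longest carbon chain is 8 atoms: the parent is octane.
Choose the numbering such that the substituent locant set {1,5,7,7} is lower than {2,2,4,8} at the first point of difference.
That gives a bromo group at C-1; two chloro groups at C-7; an ethyl group at C-5.
The substituents are ordered alphabetically, ignoring any di-/tri- multipliers.
The name is 1-bromo-7,7-dichloro-5-ethyloctane.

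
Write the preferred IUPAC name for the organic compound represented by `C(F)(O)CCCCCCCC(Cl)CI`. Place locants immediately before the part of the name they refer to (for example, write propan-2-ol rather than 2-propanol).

9-chloro-1-fluoro-10-iododecan-1-ol

The longest chain bearing the –OH group is 10 carbons long (decane).
The principal characteristic group is an alcohol (–OH), named with the suffix -ol.
The numbering direction is chosen so that numbering from this end puts the hydroxyl group at C-1 rather than C-10.
With this numbering: the hydroxyl at C-1; a chloro group at C-9; a fluoro group at C-1; an iodo group at C-10.
Substituent prefixes are cited in alphabetical order (multiplying prefixes like di-/tri- are ignored for ordering).
Assembling the pieces gives 9-chloro-1-fluoro-10-iododecan-1-ol.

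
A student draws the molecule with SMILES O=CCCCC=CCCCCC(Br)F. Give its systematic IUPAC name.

The longest chain bearing the –CHO group and the multiple bond is 11 carbons long (undecane).
An aldehyde (terminal –CHO) is the principal characteristic group, giving the suffix -al.
There is one C=C double bond, indicated by the ending -ene.
The numbering direction is chosen so that the aldehyde carbon is C-1 by definition.
With this numbering: the double bond between C-5 and C-6; a bromo group at C-11; a fluoro group at C-11.
Prefixes are listed alphabetically: bromo, fluoro.
Putting it together: 11-bromo-11-fluoroundec-5-enal.

11-bromo-11-fluoroundec-5-enal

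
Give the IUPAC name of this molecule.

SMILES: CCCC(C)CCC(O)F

The longest chain bearing the –OH group is 7 carbons long (heptane).
The principal characteristic group is an alcohol (–OH), named with the suffix -ol.
Number the chain so that numbering from this end puts the hydroxyl group at C-1 rather than C-7.
This places the hydroxyl at C-1; a fluoro group at C-1; a methyl group at C-4.
The substituents are ordered alphabetically, ignoring any di-/tri- multipliers.
The name is 1-fluoro-4-methylheptan-1-ol.

1-fluoro-4-methylheptan-1-ol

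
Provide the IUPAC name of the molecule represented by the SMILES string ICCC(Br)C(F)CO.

The longest carbon chain that includes the –OH group has 5 carbons, so the parent hydride is pentane.
The principal characteristic group is an alcohol (–OH), named with the suffix -ol.
Number the chain so that numbering from this end puts the hydroxyl group at C-1 rather than C-5.
With this numbering: the hydroxyl at C-1; a bromo group at C-3; a fluoro group at C-2; an iodo group at C-5.
The substituents are ordered alphabetically, ignoring any di-/tri- multipliers.
Putting it together: 3-bromo-2-fluoro-5-iodopentan-1-ol.

3-bromo-2-fluoro-5-iodopentan-1-ol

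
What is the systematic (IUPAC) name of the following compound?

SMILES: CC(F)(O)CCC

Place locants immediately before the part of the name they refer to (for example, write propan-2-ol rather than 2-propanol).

The longest chain bearing the –OH group is 5 carbons long (pentane).
An alcohol (–OH) is the principal characteristic group, giving the suffix -ol.
Number the chain so that numbering from this end puts the hydroxyl group at C-2 rather than C-4.
That gives the hydroxyl at C-2; a fluoro group at C-2.
Assembling the pieces gives 2-fluoropentan-2-ol.

2-fluoropentan-2-ol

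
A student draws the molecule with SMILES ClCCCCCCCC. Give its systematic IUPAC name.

1-chlorooctane

The parent chain contains 8 carbons (octane).
Choose the numbering such that the substituent locant set {1} is lower than {8} at the first point of difference.
That gives a chloro group at C-1.
Putting it together: 1-chlorooctane.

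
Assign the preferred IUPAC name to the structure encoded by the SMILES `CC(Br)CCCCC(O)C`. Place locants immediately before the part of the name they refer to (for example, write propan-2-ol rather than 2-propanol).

The longest carbon chain that includes the –OH group has 8 carbons, so the parent hydride is octane.
The principal characteristic group is an alcohol (–OH), named with the suffix -ol.
The numbering direction is chosen so that numbering from this end puts the hydroxyl group at C-2 rather than C-7.
With this numbering: the hydroxyl at C-2; a bromo group at C-7.
Assembling the pieces gives 7-bromooctan-2-ol.

7-bromooctan-2-ol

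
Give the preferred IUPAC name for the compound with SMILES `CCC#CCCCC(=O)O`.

The longest chain bearing the –COOH group and the multiple bond is 8 carbons long (octane).
The highest-priority functional group is a carboxylic acid (terminal –COOH), so the name ends in -oic acid.
A C≡C triple bond in the chain gives the infix -yne-.
Number the chain so that the carboxylic acid carbon is C-1 by definition.
This places the triple bond between C-5 and C-6.
Putting it together: oct-5-ynoic acid.

oct-5-ynoic acid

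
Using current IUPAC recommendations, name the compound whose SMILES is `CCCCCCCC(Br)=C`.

The longest chain bearing the multiple bond is 9 carbons long (nonane).
The chain contains a C=C double bond, so the unsaturation ending is -ene.
The numbering direction is chosen so that numbering from this end puts the double bond at C-1 rather than C-8.
This places the double bond between C-1 and C-2; a bromo group at C-2.
Putting it together: 2-bromonon-1-ene.

2-bromonon-1-ene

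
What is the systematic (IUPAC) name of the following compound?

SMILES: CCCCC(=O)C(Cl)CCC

The longest chain bearing the carbonyl is 9 carbons long (nonane).
The principal characteristic group is a ketone (C=O on an internal carbon), named with the suffix -one.
The numbering direction is chosen so that the substituent locant set {4} is lower than {6} at the first point of difference.
With this numbering: the carbonyl at C-5; a chloro group at C-4.
The name is 4-chlorononan-5-one.

4-chlorononan-5-one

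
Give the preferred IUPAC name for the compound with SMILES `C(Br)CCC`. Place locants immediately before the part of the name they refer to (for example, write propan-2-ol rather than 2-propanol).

1-bromobutane

The longest continuous carbon chain has 4 atoms, so the parent hydride is butane.
The numbering direction is chosen so that the substituent locant set {1} is lower than {4} at the first point of difference.
This places a bromo group at C-1.
The name is 1-bromobutane.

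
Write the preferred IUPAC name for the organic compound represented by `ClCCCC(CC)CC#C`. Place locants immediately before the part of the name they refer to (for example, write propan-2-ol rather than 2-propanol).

7-chloro-4-ethylhept-1-yne

The longest chain bearing the multiple bond is 7 carbons long (heptane).
A C≡C triple bond in the chain gives the infix -yne-.
Number the chain so that numbering from this end puts the triple bond at C-1 rather than C-6.
With this numbering: the triple bond between C-1 and C-2; a chloro group at C-7; an ethyl group at C-4.
Substituent prefixes are cited in alphabetical order (multiplying prefixes like di-/tri- are ignored for ordering).
The name is 7-chloro-4-ethylhept-1-yne.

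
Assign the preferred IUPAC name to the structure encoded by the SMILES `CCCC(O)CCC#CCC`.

dec-7-yn-4-ol

The longest carbon chain that includes the –OH group and the multiple bond has 10 carbons, so the parent hydride is decane.
The principal characteristic group is an alcohol (–OH), named with the suffix -ol.
A C≡C triple bond in the chain gives the infix -yne-.
Number the chain so that numbering from this end puts the hydroxyl group at C-4 rather than C-7.
This places the hydroxyl at C-4; the triple bond between C-7 and C-8.
Assembling the pieces gives dec-7-yn-4-ol.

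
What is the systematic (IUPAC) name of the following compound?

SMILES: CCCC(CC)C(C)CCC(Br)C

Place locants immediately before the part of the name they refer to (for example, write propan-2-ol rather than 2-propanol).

2-bromo-6-ethyl-5-methylnonane

The longest continuous carbon chain has 9 atoms, so the parent hydride is nonane.
Number the chain so that the substituent locant set {2,5,6} is lower than {4,5,8} at the first point of difference.
This places a bromo group at C-2; an ethyl group at C-6; a methyl group at C-5.
Prefixes are listed alphabetically: bromo, ethyl, methyl.
Putting it together: 2-bromo-6-ethyl-5-methylnonane.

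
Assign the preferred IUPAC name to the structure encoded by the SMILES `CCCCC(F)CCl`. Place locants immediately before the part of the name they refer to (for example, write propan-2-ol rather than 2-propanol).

The longest continuous carbon chain has 6 atoms, so the parent hydride is hexane.
The numbering direction is chosen so that the substituent locant set {1,2} is lower than {5,6} at the first point of difference.
That gives a chloro group at C-1; a fluoro group at C-2.
The substituents are ordered alphabetically, ignoring any di-/tri- multipliers.
The name is 1-chloro-2-fluorohexane.

1-chloro-2-fluorohexane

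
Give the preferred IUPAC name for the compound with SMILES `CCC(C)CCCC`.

The longest continuous carbon chain has 7 atoms, so the parent hydride is heptane.
Number the chain so that the substituent locant set {3} is lower than {5} at the first point of difference.
This places a methyl group at C-3.
The name is 3-methylheptane.

3-methylheptane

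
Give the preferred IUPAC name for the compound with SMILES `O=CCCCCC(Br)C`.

6-bromoheptanal

The longest carbon chain that includes the –CHO group has 7 carbons, so the parent hydride is heptane.
The principal characteristic group is an aldehyde (terminal –CHO), named with the suffix -al.
Number the chain so that the aldehyde carbon is C-1 by definition.
That gives a bromo group at C-6.
Assembling the pieces gives 6-bromoheptanal.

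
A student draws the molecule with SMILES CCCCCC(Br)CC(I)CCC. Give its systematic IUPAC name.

6-bromo-4-iodoundecane

The parent chain contains 11 carbons (undecane).
Number the chain so that the substituent locant set {4,6} is lower than {6,8} at the first point of difference.
With this numbering: a bromo group at C-6; an iodo group at C-4.
The substituents are ordered alphabetically, ignoring any di-/tri- multipliers.
Assembling the pieces gives 6-bromo-4-iodoundecane.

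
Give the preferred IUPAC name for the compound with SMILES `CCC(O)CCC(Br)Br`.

The longest chain bearing the –OH group is 6 carbons long (hexane).
The highest-priority functional group is an alcohol (–OH), so the name ends in -ol.
The numbering direction is chosen so that numbering from this end puts the hydroxyl group at C-3 rather than C-4.
This places the hydroxyl at C-3; two bromo groups at C-6.
Assembling the pieces gives 6,6-dibromohexan-3-ol.

6,6-dibromohexan-3-ol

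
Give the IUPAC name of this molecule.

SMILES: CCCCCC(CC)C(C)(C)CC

4-ethyl-3,3-dimethylnonane

The longest continuous carbon chain has 9 atoms, so the parent hydride is nonane.
Choose the numbering such that the substituent locant set {3,3,4} is lower than {6,7,7} at the first point of difference.
That gives an ethyl group at C-4; two methyl groups at C-3.
The substituents are ordered alphabetically, ignoring any di-/tri- multipliers.
Assembling the pieces gives 4-ethyl-3,3-dimethylnonane.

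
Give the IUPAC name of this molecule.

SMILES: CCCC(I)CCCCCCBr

1-bromo-7-iododecane

The parent chain contains 10 carbons (decane).
Number the chain so that the substituent locant set {1,7} is lower than {4,10} at the first point of difference.
With this numbering: a bromo group at C-1; an iodo group at C-7.
Substituent prefixes are cited in alphabetical order (multiplying prefixes like di-/tri- are ignored for ordering).
The name is 1-bromo-7-iododecane.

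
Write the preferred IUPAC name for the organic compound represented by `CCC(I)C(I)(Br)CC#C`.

Counting along the main chain through the multiple bond gives 7 carbons: the parent is heptane.
There is one C≡C triple bond, indicated by the ending -yne.
Choose the numbering such that numbering from this end puts the triple bond at C-1 rather than C-6.
That gives the triple bond between C-1 and C-2; a bromo group at C-4; iodo groups at C-4 and C-5.
Prefixes are listed alphabetically: bromo, iodo.
The name is 4-bromo-4,5-diiodohept-1-yne.

4-bromo-4,5-diiodohept-1-yne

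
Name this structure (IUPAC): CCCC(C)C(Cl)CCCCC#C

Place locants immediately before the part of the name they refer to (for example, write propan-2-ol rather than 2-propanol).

Counting along the main chain through the multiple bond gives 11 carbons: the parent is undecane.
There is one C≡C triple bond, indicated by the ending -yne.
Choose the numbering such that numbering from this end puts the triple bond at C-1 rather than C-10.
With this numbering: the triple bond between C-1 and C-2; a chloro group at C-7; a methyl group at C-8.
Substituent prefixes are cited in alphabetical order (multiplying prefixes like di-/tri- are ignored for ordering).
Putting it together: 7-chloro-8-methylundec-1-yne.

7-chloro-8-methylundec-1-yne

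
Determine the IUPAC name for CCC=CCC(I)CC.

6-iodooct-3-ene

The longest carbon chain that includes the multiple bond has 8 carbons, so the parent hydride is octane.
The chain contains a C=C double bond, so the unsaturation ending is -ene.
The numbering direction is chosen so that numbering from this end puts the double bond at C-3 rather than C-5.
That gives the double bond between C-3 and C-4; an iodo group at C-6.
Putting it together: 6-iodooct-3-ene.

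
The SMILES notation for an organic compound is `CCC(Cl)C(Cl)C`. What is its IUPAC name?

The parent chain contains 5 carbons (pentane).
Number the chain so that the substituent locant set {2,3} is lower than {3,4} at the first point of difference.
That gives chloro groups at C-2 and C-3.
Putting it together: 2,3-dichloropentane.

2,3-dichloropentane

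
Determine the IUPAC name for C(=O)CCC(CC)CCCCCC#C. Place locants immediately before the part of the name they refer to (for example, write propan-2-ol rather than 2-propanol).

4-ethylundec-10-ynal

Counting along the main chain through the –CHO group and the multiple bond gives 11 carbons: the parent is undecane.
An aldehyde (terminal –CHO) is the principal characteristic group, giving the suffix -al.
The chain contains a C≡C triple bond, so the unsaturation ending is -yne.
Choose the numbering such that the aldehyde carbon is C-1 by definition.
This places the triple bond between C-10 and C-11; an ethyl group at C-4.
The name is 4-ethylundec-10-ynal.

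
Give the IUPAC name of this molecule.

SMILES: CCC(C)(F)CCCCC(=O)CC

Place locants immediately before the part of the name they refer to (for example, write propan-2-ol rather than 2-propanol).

Counting along the main chain through the carbonyl gives 10 carbons: the parent is decane.
The highest-priority functional group is a ketone (C=O on an internal carbon), so the name ends in -one.
Choose the numbering such that numbering from this end puts the carbonyl group at C-3 rather than C-8.
This places the carbonyl at C-3; a fluoro group at C-8; a methyl group at C-8.
The substituents are ordered alphabetically, ignoring any di-/tri- multipliers.
Assembling the pieces gives 8-fluoro-8-methyldecan-3-one.

8-fluoro-8-methyldecan-3-one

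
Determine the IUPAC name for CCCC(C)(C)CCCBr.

The longest continuous carbon chain has 7 atoms, so the parent hydride is heptane.
The numbering direction is chosen so that the substituent locant set {1,4,4} is lower than {4,4,7} at the first point of difference.
That gives a bromo group at C-1; two methyl groups at C-4.
The substituents are ordered alphabetically, ignoring any di-/tri- multipliers.
The name is 1-bromo-4,4-dimethylheptane.

1-bromo-4,4-dimethylheptane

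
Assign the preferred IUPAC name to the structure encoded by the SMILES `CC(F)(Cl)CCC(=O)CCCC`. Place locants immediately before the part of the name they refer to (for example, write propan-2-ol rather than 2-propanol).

The longest chain bearing the carbonyl is 9 carbons long (nonane).
The highest-priority functional group is a ketone (C=O on an internal carbon), so the name ends in -one.
Number the chain so that the substituent locant set {2,2} is lower than {8,8} at the first point of difference.
With this numbering: the carbonyl at C-5; a chloro group at C-2; a fluoro group at C-2.
Substituent prefixes are cited in alphabetical order (multiplying prefixes like di-/tri- are ignored for ordering).
Putting it together: 2-chloro-2-fluorononan-5-one.

2-chloro-2-fluorononan-5-one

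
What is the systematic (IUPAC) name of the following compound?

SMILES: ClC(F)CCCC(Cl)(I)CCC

The longest carbon chain is 8 atoms: the parent is octane.
Number the chain so that the substituent locant set {1,1,5,5} is lower than {4,4,8,8} at the first point of difference.
With this numbering: chloro groups at C-1 and C-5; a fluoro group at C-1; an iodo group at C-5.
The substituents are ordered alphabetically, ignoring any di-/tri- multipliers.
Putting it together: 1,5-dichloro-1-fluoro-5-iodooctane.

1,5-dichloro-1-fluoro-5-iodooctane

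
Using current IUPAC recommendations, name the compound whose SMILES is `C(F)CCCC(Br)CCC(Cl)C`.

The longest carbon chain is 9 atoms: the parent is nonane.
Number the chain so that the substituent locant set {1,5,8} is lower than {2,5,9} at the first point of difference.
That gives a bromo group at C-5; a chloro group at C-8; a fluoro group at C-1.
Prefixes are listed alphabetically: bromo, chloro, fluoro.
The name is 5-bromo-8-chloro-1-fluorononane.

5-bromo-8-chloro-1-fluorononane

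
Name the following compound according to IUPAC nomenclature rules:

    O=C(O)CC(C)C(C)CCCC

Counting along the main chain through the –COOH group gives 8 carbons: the parent is octane.
A carboxylic acid (terminal –COOH) is the principal characteristic group, giving the suffix -oic acid.
The numbering direction is chosen so that the carboxylic acid carbon is C-1 by definition.
With this numbering: methyl groups at C-3 and C-4.
Putting it together: 3,4-dimethyloctanoic acid.

3,4-dimethyloctanoic acid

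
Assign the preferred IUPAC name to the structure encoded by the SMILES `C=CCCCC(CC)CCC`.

6-ethylnon-1-ene

Counting along the main chain through the multiple bond gives 9 carbons: the parent is nonane.
The chain contains a C=C double bond, so the unsaturation ending is -ene.
Number the chain so that numbering from this end puts the double bond at C-1 rather than C-8.
This places the double bond between C-1 and C-2; an ethyl group at C-6.
The name is 6-ethylnon-1-ene.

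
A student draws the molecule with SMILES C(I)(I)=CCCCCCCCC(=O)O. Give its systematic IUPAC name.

10,10-diiododec-9-enoic acid

Counting along the main chain through the –COOH group and the multiple bond gives 10 carbons: the parent is decane.
The highest-priority functional group is a carboxylic acid (terminal –COOH), so the name ends in -oic acid.
There is one C=C double bond, indicated by the ending -ene.
The numbering direction is chosen so that the carboxylic acid carbon is C-1 by definition.
With this numbering: the double bond between C-9 and C-10; two iodo groups at C-10.
Putting it together: 10,10-diiododec-9-enoic acid.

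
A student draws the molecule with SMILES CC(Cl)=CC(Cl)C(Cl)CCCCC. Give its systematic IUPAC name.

The longest chain bearing the multiple bond is 10 carbons long (decane).
A C=C double bond in the chain gives the infix -ene-.
The numbering direction is chosen so that numbering from this end puts the double bond at C-2 rather than C-8.
This places the double bond between C-2 and C-3; chloro groups at C-2 and C-4 and C-5.
Assembling the pieces gives 2,4,5-trichlorodec-2-ene.

2,4,5-trichlorodec-2-ene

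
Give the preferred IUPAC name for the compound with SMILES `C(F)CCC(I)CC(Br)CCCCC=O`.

6-bromo-11-fluoro-8-iodoundecanal

The longest chain bearing the –CHO group is 11 carbons long (undecane).
The principal characteristic group is an aldehyde (terminal –CHO), named with the suffix -al.
Number the chain so that the aldehyde carbon is C-1 by definition.
With this numbering: a bromo group at C-6; a fluoro group at C-11; an iodo group at C-8.
Prefixes are listed alphabetically: bromo, fluoro, iodo.
The name is 6-bromo-11-fluoro-8-iodoundecanal.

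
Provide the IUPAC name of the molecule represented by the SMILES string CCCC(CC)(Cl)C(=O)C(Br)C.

2-bromo-4-chloro-4-ethylheptan-3-one

Counting along the main chain through the carbonyl gives 7 carbons: the parent is heptane.
The principal characteristic group is a ketone (C=O on an internal carbon), named with the suffix -one.
The numbering direction is chosen so that numbering from this end puts the carbonyl group at C-3 rather than C-5.
This places the carbonyl at C-3; a bromo group at C-2; a chloro group at C-4; an ethyl group at C-4.
Substituent prefixes are cited in alphabetical order (multiplying prefixes like di-/tri- are ignored for ordering).
Putting it together: 2-bromo-4-chloro-4-ethylheptan-3-one.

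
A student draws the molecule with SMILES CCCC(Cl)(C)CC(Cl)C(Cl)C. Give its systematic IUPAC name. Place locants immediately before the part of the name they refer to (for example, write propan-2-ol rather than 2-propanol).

2,3,5-trichloro-5-methyloctane

The longest carbon chain is 8 atoms: the parent is octane.
Number the chain so that the substituent locant set {2,3,5,5} is lower than {4,4,6,7} at the first point of difference.
That gives chloro groups at C-2 and C-3 and C-5; a methyl group at C-5.
Substituent prefixes are cited in alphabetical order (multiplying prefixes like di-/tri- are ignored for ordering).
Putting it together: 2,3,5-trichloro-5-methyloctane.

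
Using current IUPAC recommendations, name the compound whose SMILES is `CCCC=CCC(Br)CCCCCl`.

The longest chain bearing the multiple bond is 11 carbons long (undecane).
A C=C double bond in the chain gives the infix -ene-.
The numbering direction is chosen so that numbering from this end puts the double bond at C-4 rather than C-7.
With this numbering: the double bond between C-4 and C-5; a bromo group at C-7; a chloro group at C-11.
Prefixes are listed alphabetically: bromo, chloro.
Assembling the pieces gives 7-bromo-11-chloroundec-4-ene.

7-bromo-11-chloroundec-4-ene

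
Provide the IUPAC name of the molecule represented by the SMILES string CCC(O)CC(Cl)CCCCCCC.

5-chlorododecan-3-ol

Counting along the main chain through the –OH group gives 12 carbons: the parent is dodecane.
The principal characteristic group is an alcohol (–OH), named with the suffix -ol.
Choose the numbering such that numbering from this end puts the hydroxyl group at C-3 rather than C-10.
With this numbering: the hydroxyl at C-3; a chloro group at C-5.
Putting it together: 5-chlorododecan-3-ol.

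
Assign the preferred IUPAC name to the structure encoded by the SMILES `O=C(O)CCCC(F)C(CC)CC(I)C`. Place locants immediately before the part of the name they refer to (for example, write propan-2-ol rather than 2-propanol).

6-ethyl-5-fluoro-8-iodononanoic acid

The longest carbon chain that includes the –COOH group has 9 carbons, so the parent hydride is nonane.
The highest-priority functional group is a carboxylic acid (terminal –COOH), so the name ends in -oic acid.
Number the chain so that the carboxylic acid carbon is C-1 by definition.
This places an ethyl group at C-6; a fluoro group at C-5; an iodo group at C-8.
The substituents are ordered alphabetically, ignoring any di-/tri- multipliers.
The name is 6-ethyl-5-fluoro-8-iodononanoic acid.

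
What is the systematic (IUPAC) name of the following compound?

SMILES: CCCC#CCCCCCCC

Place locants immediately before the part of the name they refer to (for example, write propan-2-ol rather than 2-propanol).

dodec-4-yne

Counting along the main chain through the multiple bond gives 12 carbons: the parent is dodecane.
There is one C≡C triple bond, indicated by the ending -yne.
Number the chain so that numbering from this end puts the triple bond at C-4 rather than C-8.
That gives the triple bond between C-4 and C-5.
The name is dodec-4-yne.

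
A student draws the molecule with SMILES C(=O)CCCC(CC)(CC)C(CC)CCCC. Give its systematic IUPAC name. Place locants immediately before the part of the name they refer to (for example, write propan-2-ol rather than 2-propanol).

5,5,6-triethyldecanal

Counting along the main chain through the –CHO group gives 10 carbons: the parent is decane.
An aldehyde (terminal –CHO) is the principal characteristic group, giving the suffix -al.
The numbering direction is chosen so that the aldehyde carbon is C-1 by definition.
That gives ethyl groups at C-5 (×2) and C-6.
Putting it together: 5,5,6-triethyldecanal.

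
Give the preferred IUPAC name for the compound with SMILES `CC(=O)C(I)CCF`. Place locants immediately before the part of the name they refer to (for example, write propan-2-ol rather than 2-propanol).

The longest chain bearing the carbonyl is 5 carbons long (pentane).
The principal characteristic group is a ketone (C=O on an internal carbon), named with the suffix -one.
Number the chain so that numbering from this end puts the carbonyl group at C-2 rather than C-4.
That gives the carbonyl at C-2; a fluoro group at C-5; an iodo group at C-3.
Substituent prefixes are cited in alphabetical order (multiplying prefixes like di-/tri- are ignored for ordering).
Putting it together: 5-fluoro-3-iodopentan-2-one.

5-fluoro-3-iodopentan-2-one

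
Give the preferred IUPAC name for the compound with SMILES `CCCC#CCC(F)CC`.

7-fluoronon-4-yne

The longest carbon chain that includes the multiple bond has 9 carbons, so the parent hydride is nonane.
The chain contains a C≡C triple bond, so the unsaturation ending is -yne.
Choose the numbering such that numbering from this end puts the triple bond at C-4 rather than C-5.
With this numbering: the triple bond between C-4 and C-5; a fluoro group at C-7.
Assembling the pieces gives 7-fluoronon-4-yne.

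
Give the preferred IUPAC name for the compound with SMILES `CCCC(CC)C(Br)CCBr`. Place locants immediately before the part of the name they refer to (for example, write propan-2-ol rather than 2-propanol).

The longest continuous carbon chain has 7 atoms, so the parent hydride is heptane.
Number the chain so that the substituent locant set {1,3,4} is lower than {4,5,7} at the first point of difference.
That gives bromo groups at C-1 and C-3; an ethyl group at C-4.
Prefixes are listed alphabetically: bromo, ethyl.
Putting it together: 1,3-dibromo-4-ethylheptane.

1,3-dibromo-4-ethylheptane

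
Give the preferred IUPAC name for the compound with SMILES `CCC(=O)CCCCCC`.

The longest chain bearing the carbonyl is 9 carbons long (nonane).
A ketone (C=O on an internal carbon) is the principal characteristic group, giving the suffix -one.
Number the chain so that numbering from this end puts the carbonyl group at C-3 rather than C-7.
This places the carbonyl at C-3.
The name is nonan-3-one.

nonan-3-one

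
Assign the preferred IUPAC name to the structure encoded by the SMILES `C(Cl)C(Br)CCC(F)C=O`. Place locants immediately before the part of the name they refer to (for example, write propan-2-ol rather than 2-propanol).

The longest carbon chain that includes the –CHO group has 6 carbons, so the parent hydride is hexane.
The highest-priority functional group is an aldehyde (terminal –CHO), so the name ends in -al.
Choose the numbering such that the aldehyde carbon is C-1 by definition.
This places a bromo group at C-5; a chloro group at C-6; a fluoro group at C-2.
The substituents are ordered alphabetically, ignoring any di-/tri- multipliers.
Assembling the pieces gives 5-bromo-6-chloro-2-fluorohexanal.

5-bromo-6-chloro-2-fluorohexanal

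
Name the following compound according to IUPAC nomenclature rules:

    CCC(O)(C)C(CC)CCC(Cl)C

7-chloro-4-ethyl-3-methyloctan-3-ol

The longest chain bearing the –OH group is 8 carbons long (octane).
An alcohol (–OH) is the principal characteristic group, giving the suffix -ol.
Number the chain so that numbering from this end puts the hydroxyl group at C-3 rather than C-6.
That gives the hydroxyl at C-3; a chloro group at C-7; an ethyl group at C-4; a methyl group at C-3.
Substituent prefixes are cited in alphabetical order (multiplying prefixes like di-/tri- are ignored for ordering).
The name is 7-chloro-4-ethyl-3-methyloctan-3-ol.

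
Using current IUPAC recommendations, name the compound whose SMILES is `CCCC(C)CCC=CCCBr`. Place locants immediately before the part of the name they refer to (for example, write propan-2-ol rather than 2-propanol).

1-bromo-7-methyldec-3-ene

The longest carbon chain that includes the multiple bond has 10 carbons, so the parent hydride is decane.
There is one C=C double bond, indicated by the ending -ene.
The numbering direction is chosen so that numbering from this end puts the double bond at C-3 rather than C-7.
That gives the double bond between C-3 and C-4; a bromo group at C-1; a methyl group at C-7.
The substituents are ordered alphabetically, ignoring any di-/tri- multipliers.
Putting it together: 1-bromo-7-methyldec-3-ene.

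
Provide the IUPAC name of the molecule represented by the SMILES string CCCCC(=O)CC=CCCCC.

Counting along the main chain through the carbonyl and the multiple bond gives 12 carbons: the parent is dodecane.
The principal characteristic group is a ketone (C=O on an internal carbon), named with the suffix -one.
There is one C=C double bond, indicated by the ending -ene.
The numbering direction is chosen so that numbering from this end puts the carbonyl group at C-5 rather than C-8.
With this numbering: the carbonyl at C-5; the double bond between C-7 and C-8.
The name is dodec-7-en-5-one.

dodec-7-en-5-one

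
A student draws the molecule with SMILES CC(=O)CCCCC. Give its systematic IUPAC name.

The longest carbon chain that includes the carbonyl has 7 carbons, so the parent hydride is heptane.
A ketone (C=O on an internal carbon) is the principal characteristic group, giving the suffix -one.
Number the chain so that numbering from this end puts the carbonyl group at C-2 rather than C-6.
This places the carbonyl at C-2.
Putting it together: heptan-2-one.

heptan-2-one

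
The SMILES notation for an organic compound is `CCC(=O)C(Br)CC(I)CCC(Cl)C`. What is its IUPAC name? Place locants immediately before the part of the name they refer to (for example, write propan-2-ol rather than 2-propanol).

4-bromo-9-chloro-6-iododecan-3-one

The longest carbon chain that includes the carbonyl has 10 carbons, so the parent hydride is decane.
The highest-priority functional group is a ketone (C=O on an internal carbon), so the name ends in -one.
The numbering direction is chosen so that numbering from this end puts the carbonyl group at C-3 rather than C-8.
That gives the carbonyl at C-3; a bromo group at C-4; a chloro group at C-9; an iodo group at C-6.
Substituent prefixes are cited in alphabetical order (multiplying prefixes like di-/tri- are ignored for ordering).
Assembling the pieces gives 4-bromo-9-chloro-6-iododecan-3-one.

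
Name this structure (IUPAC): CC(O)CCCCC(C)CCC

7-methyldecan-2-ol

The longest carbon chain that includes the –OH group has 10 carbons, so the parent hydride is decane.
An alcohol (–OH) is the principal characteristic group, giving the suffix -ol.
Choose the numbering such that numbering from this end puts the hydroxyl group at C-2 rather than C-9.
That gives the hydroxyl at C-2; a methyl group at C-7.
Assembling the pieces gives 7-methyldecan-2-ol.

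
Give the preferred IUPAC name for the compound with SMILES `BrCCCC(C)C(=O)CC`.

7-bromo-4-methylheptan-3-one

Counting along the main chain through the carbonyl gives 7 carbons: the parent is heptane.
A ketone (C=O on an internal carbon) is the principal characteristic group, giving the suffix -one.
Number the chain so that numbering from this end puts the carbonyl group at C-3 rather than C-5.
This places the carbonyl at C-3; a bromo group at C-7; a methyl group at C-4.
Substituent prefixes are cited in alphabetical order (multiplying prefixes like di-/tri- are ignored for ordering).
Putting it together: 7-bromo-4-methylheptan-3-one.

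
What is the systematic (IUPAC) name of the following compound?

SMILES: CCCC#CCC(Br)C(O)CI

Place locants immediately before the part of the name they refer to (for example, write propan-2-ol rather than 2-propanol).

3-bromo-1-iodonon-5-yn-2-ol

The longest carbon chain that includes the –OH group and the multiple bond has 9 carbons, so the parent hydride is nonane.
An alcohol (–OH) is the principal characteristic group, giving the suffix -ol.
A C≡C triple bond in the chain gives the infix -yne-.
Number the chain so that numbering from this end puts the hydroxyl group at C-2 rather than C-8.
With this numbering: the hydroxyl at C-2; the triple bond between C-5 and C-6; a bromo group at C-3; an iodo group at C-1.
Substituent prefixes are cited in alphabetical order (multiplying prefixes like di-/tri- are ignored for ordering).
Assembling the pieces gives 3-bromo-1-iodonon-5-yn-2-ol.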